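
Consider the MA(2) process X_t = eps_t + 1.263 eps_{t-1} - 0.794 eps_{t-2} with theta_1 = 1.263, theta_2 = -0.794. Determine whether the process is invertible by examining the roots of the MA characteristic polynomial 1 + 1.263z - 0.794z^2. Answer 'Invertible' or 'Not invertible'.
\text{Not invertible}

The MA(q) characteristic polynomial is P(z) = 1 + 1.263z - 0.794z^2.
Invertibility requires all roots to lie outside the unit circle, i.e. |z| > 1 for every root.
Set 1 + (1.263) z + (-0.794) z^2 = 0, i.e. a z^2 + b z + c = 0 with a = -0.794, b = 1.263, c = 1.
Discriminant D = b^2 - 4ac = (1.263)^2 - 4*(-0.794)*1 = 1.595169 - (-3.176) = 4.771169.
D >= 0, so the roots are real: z = (-b +/- sqrt(D)) / (2a) = (-1.263 +/- 2.184301) / (-1.588).
  z_1 = (-1.263 + 2.184301) / (-1.588) = -0.5802,   |z_1| = 0.5802.
  z_2 = (-1.263 - 2.184301) / (-1.588) = 2.1708,   |z_2| = 2.1708.
Moduli of all roots: 0.5802, 2.1708.
All moduli strictly greater than 1? No.
Verdict: Not invertible.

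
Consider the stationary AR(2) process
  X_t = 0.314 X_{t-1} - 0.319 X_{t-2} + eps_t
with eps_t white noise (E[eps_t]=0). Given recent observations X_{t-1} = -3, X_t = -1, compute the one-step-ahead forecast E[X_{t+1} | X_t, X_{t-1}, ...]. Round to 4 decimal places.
E[X_{t+1} \mid \mathcal F_t] = 0.6430

For an AR(p) model X_t = c + sum_i phi_i X_{t-i} + eps_t, the
one-step-ahead conditional mean is
  E[X_{t+1} | X_t, ...] = c + sum_i phi_i X_{t+1-i}.
Substitute known values:
  E[X_{t+1} | ...] = (0.314) * (-1) + (-0.319) * (-3)
                   = 0.6430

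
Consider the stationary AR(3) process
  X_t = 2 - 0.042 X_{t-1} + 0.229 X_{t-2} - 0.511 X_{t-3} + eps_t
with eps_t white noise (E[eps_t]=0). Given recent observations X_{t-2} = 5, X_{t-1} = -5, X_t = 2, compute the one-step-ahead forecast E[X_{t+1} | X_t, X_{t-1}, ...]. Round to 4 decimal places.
E[X_{t+1} \mid \mathcal F_t] = -1.7840

For an AR(p) model X_t = c + sum_i phi_i X_{t-i} + eps_t, the
one-step-ahead conditional mean is
  E[X_{t+1} | X_t, ...] = c + sum_i phi_i X_{t+1-i}.
Substitute known values:
  E[X_{t+1} | ...] = 2 + (-0.042) * (2) + (0.229) * (-5) + (-0.511) * (5)
                   = -1.7840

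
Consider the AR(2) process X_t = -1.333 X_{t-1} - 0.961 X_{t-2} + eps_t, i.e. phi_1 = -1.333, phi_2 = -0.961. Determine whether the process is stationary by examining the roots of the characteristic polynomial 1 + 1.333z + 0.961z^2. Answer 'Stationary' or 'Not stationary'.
\text{Stationary}

The AR(p) characteristic polynomial is P(z) = 1 + 1.333z + 0.961z^2.
Stationarity requires all roots to lie outside the unit circle, i.e. |z| > 1 for every root.
Set 1 + (1.333) z + (0.961) z^2 = 0, i.e. a z^2 + b z + c = 0 with a = 0.961, b = 1.333, c = 1.
Discriminant D = b^2 - 4ac = (1.333)^2 - 4*(0.961)*1 = 1.776889 - (3.844) = -2.067111.
D < 0, so the roots are the complex-conjugate pair z = (-b +/- i sqrt(-D)) / (2a) = -0.6935 +/- 0.748i.
For a conjugate pair |z|^2 = z * conj(z) = (product of roots) = c/a = 1/(0.961) = 1.040583, so |z| = sqrt(1.040583) = 1.0201 for both roots.
Moduli of all roots: 1.0201, 1.0201.
All moduli strictly greater than 1? Yes.
Verdict: Stationary.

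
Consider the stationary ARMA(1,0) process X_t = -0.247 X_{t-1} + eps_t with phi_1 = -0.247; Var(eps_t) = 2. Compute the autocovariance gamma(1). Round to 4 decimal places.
\gamma(1) = -0.5261

Multiply the model equation by X_{t-k} and take expectations. With theta_0 = psi_0 = 1 and psi_j the MA(infinity) weights, this gives
  gamma(k) - sum_i phi_i gamma(k-i) = c_k,
  c_k = sigma^2 * sum_{j=k..q} theta_j psi_{j-k}   (c_k = 0 for k > q),
using gamma(-m) = gamma(m).
Pure AR (q = 0): c_0 = sigma^2 = 2, c_k = 0 for k >= 1.
Equations for k = 0 and k = 1 (AR order 1):
  gamma(0) = phi_1 gamma(1) + c_0
  gamma(1) = phi_1 gamma(0) + c_1
Substituting the second into the first: gamma(0) (1 - phi_1^2) = c_0 + phi_1 c_1, so
  gamma(0) = c_0 / (1 - phi_1^2) = 2 / (1 - (-0.247)^2) = 2 / 0.938991 = 2.129946.
  gamma(1) = phi_1 gamma(0) = (-0.247)(2.129946) = -0.526097.
Therefore gamma(1) = -0.5261 (to 4 decimal places).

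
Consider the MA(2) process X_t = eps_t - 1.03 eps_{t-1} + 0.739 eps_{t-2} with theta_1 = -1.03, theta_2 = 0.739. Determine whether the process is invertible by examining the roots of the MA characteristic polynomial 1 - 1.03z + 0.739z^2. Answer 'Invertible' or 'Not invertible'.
\text{Invertible}

The MA(q) characteristic polynomial is P(z) = 1 - 1.03z + 0.739z^2.
Invertibility requires all roots to lie outside the unit circle, i.e. |z| > 1 for every root.
Set 1 + (-1.03) z + (0.739) z^2 = 0, i.e. a z^2 + b z + c = 0 with a = 0.739, b = -1.03, c = 1.
Discriminant D = b^2 - 4ac = (-1.03)^2 - 4*(0.739)*1 = 1.0609 - (2.956) = -1.8951.
D < 0, so the roots are the complex-conjugate pair z = (-b +/- i sqrt(-D)) / (2a) = 0.6969 +/- 0.9314i.
For a conjugate pair |z|^2 = z * conj(z) = (product of roots) = c/a = 1/(0.739) = 1.35318, so |z| = sqrt(1.35318) = 1.1633 for both roots.
Moduli of all roots: 1.1633, 1.1633.
All moduli strictly greater than 1? Yes.
Verdict: Invertible.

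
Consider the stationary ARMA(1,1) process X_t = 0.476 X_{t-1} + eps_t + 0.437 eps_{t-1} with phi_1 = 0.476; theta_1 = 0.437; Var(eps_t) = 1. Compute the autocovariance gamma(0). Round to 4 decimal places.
\gamma(0) = 2.0778

Multiply the model equation by X_{t-k} and take expectations. With theta_0 = psi_0 = 1 and psi_j the MA(infinity) weights, this gives
  gamma(k) - sum_i phi_i gamma(k-i) = c_k,
  c_k = sigma^2 * sum_{j=k..q} theta_j psi_{j-k}   (c_k = 0 for k > q),
using gamma(-m) = gamma(m).
psi-weights needed (psi_j = theta_j + sum_i phi_i psi_{j-i}):
  psi_1 = theta_1 + phi_1 = 0.437 + (0.476) = 0.913
Right-hand sides:
  c_0 = sigma^2 (1 + theta_1 psi_1) = 1 * (1 + (0.437)(0.913)) = 1 * 1.398981 = 1.398981
  c_1 = sigma^2 theta_1 = 1 * (0.437) = 0.437
  c_2 = 0
Equations for k = 0 and k = 1 (AR order 1):
  gamma(0) = phi_1 gamma(1) + c_0
  gamma(1) = phi_1 gamma(0) + c_1
Substituting the second into the first: gamma(0) (1 - phi_1^2) = c_0 + phi_1 c_1, so
  gamma(0) = (c_0 + phi_1 c_1) / (1 - phi_1^2) = (1.398981 + (0.476)(0.437)) / (1 - (0.476)^2) = 1.606993 / 0.773424 = 2.077765.
Therefore gamma(0) = 2.0778 (to 4 decimal places).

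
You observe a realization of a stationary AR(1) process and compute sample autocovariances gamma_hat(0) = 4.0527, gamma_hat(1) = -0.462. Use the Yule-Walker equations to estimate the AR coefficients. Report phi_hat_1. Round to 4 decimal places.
\hat\phi_{1} = -0.1140

The Yule-Walker equations for an AR(p) process read, in matrix form,
  Gamma_p phi = r_p,   with   (Gamma_p)_{ij} = gamma(|i - j|),
                       (r_p)_i = gamma(i),   i,j = 1..p.
Substitute the sample gammas (Toeplitz matrix and right-hand side of size 1):
  Gamma_p = [[4.0527]]
  r_p     = [-0.462]
With p = 1 this is the single equation gamma(0) phi_1 = gamma(1):
  phi_hat_1 = gamma(1) / gamma(0) = -0.462 / 4.0527 = -0.1140.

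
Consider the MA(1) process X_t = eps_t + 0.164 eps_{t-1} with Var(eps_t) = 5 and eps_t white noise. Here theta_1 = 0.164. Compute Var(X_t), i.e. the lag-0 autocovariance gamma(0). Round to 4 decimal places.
\gamma(0) = 5.1345

For an MA(q) process X_t = eps_t + sum_i theta_i eps_{t-i} with
Var(eps_t) = sigma^2, the variance is
  gamma(0) = sigma^2 * (1 + sum_i theta_i^2).
  sum_i theta_i^2 = (0.164)^2 = 0.026896.
  gamma(0) = 5 * (1 + 0.026896) = 5 * 1.026896 = 5.13448, which rounds to 5.1345.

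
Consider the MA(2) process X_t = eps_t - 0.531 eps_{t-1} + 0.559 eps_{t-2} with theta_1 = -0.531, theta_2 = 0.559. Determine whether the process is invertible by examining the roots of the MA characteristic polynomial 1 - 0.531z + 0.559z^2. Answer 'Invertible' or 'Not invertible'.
\text{Invertible}

The MA(q) characteristic polynomial is P(z) = 1 - 0.531z + 0.559z^2.
Invertibility requires all roots to lie outside the unit circle, i.e. |z| > 1 for every root.
Set 1 + (-0.531) z + (0.559) z^2 = 0, i.e. a z^2 + b z + c = 0 with a = 0.559, b = -0.531, c = 1.
Discriminant D = b^2 - 4ac = (-0.531)^2 - 4*(0.559)*1 = 0.281961 - (2.236) = -1.954039.
D < 0, so the roots are the complex-conjugate pair z = (-b +/- i sqrt(-D)) / (2a) = 0.475 +/- 1.2503i.
For a conjugate pair |z|^2 = z * conj(z) = (product of roots) = c/a = 1/(0.559) = 1.788909, so |z| = sqrt(1.788909) = 1.3375 for both roots.
Moduli of all roots: 1.3375, 1.3375.
All moduli strictly greater than 1? Yes.
Verdict: Invertible.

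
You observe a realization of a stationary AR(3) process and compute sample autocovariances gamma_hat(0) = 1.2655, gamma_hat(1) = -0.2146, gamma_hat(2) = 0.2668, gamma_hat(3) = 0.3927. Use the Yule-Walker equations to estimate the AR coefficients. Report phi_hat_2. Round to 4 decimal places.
\hat\phi_{2} = 0.2420

The Yule-Walker equations for an AR(p) process read, in matrix form,
  Gamma_p phi = r_p,   with   (Gamma_p)_{ij} = gamma(|i - j|),
                       (r_p)_i = gamma(i),   i,j = 1..p.
Substitute the sample gammas (Toeplitz matrix and right-hand side of size 3):
  Gamma_p = [[1.2655, -0.2146, 0.2668], [-0.2146, 1.2655, -0.2146], [0.2668, -0.2146, 1.2655]]
  r_p     = [-0.2146, 0.2668, 0.3927]
Written out (R1..R3):
  (R1) 1.2655 phi_1 - 0.2146 phi_2 + 0.2668 phi_3 = -0.2146
  (R2) -0.2146 phi_1 + 1.2655 phi_2 - 0.2146 phi_3 = 0.2668
  (R3) 0.2668 phi_1 - 0.2146 phi_2 + 1.2655 phi_3 = 0.3927
Gaussian elimination:
  R2 <- R2 - (-0.2146/1.2655) R1 = R2 - (-0.169577) R1:  1.229109 phi_2 - 0.169357 phi_3 = 0.230409
  R3 <- R3 - (0.2668/1.2655) R1 = R3 - (0.210826) R1:  -0.169357 phi_2 + 1.209252 phi_3 = 0.437943
  R3 <- R3 - (-0.169357/1.229109) R2 = R3 - (-0.137788) R2:  1.185916 phi_3 = 0.469691
Back-substitution:
  phi_hat_3 = 0.469691 / 1.185916 = 0.396057
  phi_hat_2 = (0.230409 - (-0.169357)(0.396057)) / 1.229109 = 0.242032
  phi_hat_1 = (-0.2146 - (-0.2146)(0.242032) - (0.2668)(0.396057)) / 1.2655 = -0.212033
So phi_hat = [-0.2120, 0.2420, 0.3961].
Therefore phi_hat_2 = 0.2420.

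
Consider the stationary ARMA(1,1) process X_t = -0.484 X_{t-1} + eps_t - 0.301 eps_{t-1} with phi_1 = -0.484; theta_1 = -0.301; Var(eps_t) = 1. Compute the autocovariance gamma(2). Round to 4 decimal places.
\gamma(2) = 0.5685

Multiply the model equation by X_{t-k} and take expectations. With theta_0 = psi_0 = 1 and psi_j the MA(infinity) weights, this gives
  gamma(k) - sum_i phi_i gamma(k-i) = c_k,
  c_k = sigma^2 * sum_{j=k..q} theta_j psi_{j-k}   (c_k = 0 for k > q),
using gamma(-m) = gamma(m).
psi-weights needed (psi_j = theta_j + sum_i phi_i psi_{j-i}):
  psi_1 = theta_1 + phi_1 = -0.301 + (-0.484) = -0.785
Right-hand sides:
  c_0 = sigma^2 (1 + theta_1 psi_1) = 1 * (1 + (-0.301)(-0.785)) = 1 * 1.236285 = 1.236285
  c_1 = sigma^2 theta_1 = 1 * (-0.301) = -0.301
  c_2 = 0
Equations for k = 0 and k = 1 (AR order 1):
  gamma(0) = phi_1 gamma(1) + c_0
  gamma(1) = phi_1 gamma(0) + c_1
Substituting the second into the first: gamma(0) (1 - phi_1^2) = c_0 + phi_1 c_1, so
  gamma(0) = (c_0 + phi_1 c_1) / (1 - phi_1^2) = (1.236285 + (-0.484)(-0.301)) / (1 - (-0.484)^2) = 1.381969 / 0.765744 = 1.80474.
  gamma(1) = phi_1 gamma(0) + c_1 = (-0.484)(1.80474) + (-0.301) = -1.174494.
For k = 2 (> q): gamma(2) = phi_1 gamma(1) = (-0.484)(-1.174494) = 0.568455.
Therefore gamma(2) = 0.5685 (to 4 decimal places).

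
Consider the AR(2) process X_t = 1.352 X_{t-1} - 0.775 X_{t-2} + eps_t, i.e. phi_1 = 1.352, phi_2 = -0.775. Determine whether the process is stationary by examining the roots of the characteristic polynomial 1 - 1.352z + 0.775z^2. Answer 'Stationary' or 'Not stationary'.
\text{Stationary}

The AR(p) characteristic polynomial is P(z) = 1 - 1.352z + 0.775z^2.
Stationarity requires all roots to lie outside the unit circle, i.e. |z| > 1 for every root.
Set 1 + (-1.352) z + (0.775) z^2 = 0, i.e. a z^2 + b z + c = 0 with a = 0.775, b = -1.352, c = 1.
Discriminant D = b^2 - 4ac = (-1.352)^2 - 4*(0.775)*1 = 1.827904 - (3.1) = -1.272096.
D < 0, so the roots are the complex-conjugate pair z = (-b +/- i sqrt(-D)) / (2a) = 0.8723 +/- 0.7277i.
For a conjugate pair |z|^2 = z * conj(z) = (product of roots) = c/a = 1/(0.775) = 1.290323, so |z| = sqrt(1.290323) = 1.1359 for both roots.
Moduli of all roots: 1.1359, 1.1359.
All moduli strictly greater than 1? Yes.
Verdict: Stationary.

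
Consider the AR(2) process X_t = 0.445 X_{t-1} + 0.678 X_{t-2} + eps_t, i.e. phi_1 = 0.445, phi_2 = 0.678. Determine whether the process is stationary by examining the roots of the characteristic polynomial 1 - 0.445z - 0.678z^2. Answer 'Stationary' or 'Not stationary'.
\text{Not stationary}

The AR(p) characteristic polynomial is P(z) = 1 - 0.445z - 0.678z^2.
Stationarity requires all roots to lie outside the unit circle, i.e. |z| > 1 for every root.
Set 1 + (-0.445) z + (-0.678) z^2 = 0, i.e. a z^2 + b z + c = 0 with a = -0.678, b = -0.445, c = 1.
Discriminant D = b^2 - 4ac = (-0.445)^2 - 4*(-0.678)*1 = 0.198025 - (-2.712) = 2.910025.
D >= 0, so the roots are real: z = (-b +/- sqrt(D)) / (2a) = (0.445 +/- 1.70588) / (-1.356).
  z_1 = (0.445 + 1.70588) / (-1.356) = -1.5862,   |z_1| = 1.5862.
  z_2 = (0.445 - 1.70588) / (-1.356) = 0.9299,   |z_2| = 0.9299.
Moduli of all roots: 1.5862, 0.9299.
All moduli strictly greater than 1? No.
Verdict: Not stationary.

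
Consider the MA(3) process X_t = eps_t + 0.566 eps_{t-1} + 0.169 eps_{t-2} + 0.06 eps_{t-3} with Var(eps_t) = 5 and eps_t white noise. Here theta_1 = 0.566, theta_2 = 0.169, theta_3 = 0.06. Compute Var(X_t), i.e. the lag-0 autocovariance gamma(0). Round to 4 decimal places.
\gamma(0) = 6.7626

For an MA(q) process X_t = eps_t + sum_i theta_i eps_{t-i} with
Var(eps_t) = sigma^2, the variance is
  gamma(0) = sigma^2 * (1 + sum_i theta_i^2).
  sum_i theta_i^2 = (0.566)^2 + (0.169)^2 + (0.06)^2 = 0.320356 + 0.028561 + 0.0036 = 0.352517.
  gamma(0) = 5 * (1 + 0.352517) = 5 * 1.352517 = 6.762585, which rounds to 6.7626.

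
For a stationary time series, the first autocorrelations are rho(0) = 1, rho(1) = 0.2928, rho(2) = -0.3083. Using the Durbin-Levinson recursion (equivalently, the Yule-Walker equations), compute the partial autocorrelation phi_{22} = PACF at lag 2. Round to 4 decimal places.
\phi_{22} = -0.4310

The PACF at lag k is phi_{kk}, the last component of the solution
to the Yule-Walker system G_k phi = r_k where
  (G_k)_{ij} = rho(|i - j|), (r_k)_i = rho(i), i,j = 1..k.
Equivalently, Durbin-Levinson gives phi_{kk} iteratively:
  phi_{11} = rho(1)
  phi_{kk} = [rho(k) - sum_{j=1..k-1} phi_{k-1,j} rho(k-j)]
            / [1 - sum_{j=1..k-1} phi_{k-1,j} rho(j)],
  phi_{k,j} = phi_{k-1,j} - phi_{kk} phi_{k-1,k-j},  j = 1..k-1.
Step k = 1:
  phi_11 = rho(1) = 0.2928.
Step k = 2:
  phi_22 = [rho(2) - phi_11 rho(1)] / [1 - phi_11 rho(1)] = [-0.3083 - (0.2928)(0.2928)] / [1 - (0.2928)(0.2928)]
         = -0.39403184 / 0.91426816 = -0.431.
Therefore phi_{22} = -0.4310.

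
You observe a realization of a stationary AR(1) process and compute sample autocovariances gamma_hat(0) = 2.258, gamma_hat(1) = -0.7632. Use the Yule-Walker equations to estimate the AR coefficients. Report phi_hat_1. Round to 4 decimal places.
\hat\phi_{1} = -0.3380

The Yule-Walker equations for an AR(p) process read, in matrix form,
  Gamma_p phi = r_p,   with   (Gamma_p)_{ij} = gamma(|i - j|),
                       (r_p)_i = gamma(i),   i,j = 1..p.
Substitute the sample gammas (Toeplitz matrix and right-hand side of size 1):
  Gamma_p = [[2.258]]
  r_p     = [-0.7632]
With p = 1 this is the single equation gamma(0) phi_1 = gamma(1):
  phi_hat_1 = gamma(1) / gamma(0) = -0.7632 / 2.258 = -0.3380.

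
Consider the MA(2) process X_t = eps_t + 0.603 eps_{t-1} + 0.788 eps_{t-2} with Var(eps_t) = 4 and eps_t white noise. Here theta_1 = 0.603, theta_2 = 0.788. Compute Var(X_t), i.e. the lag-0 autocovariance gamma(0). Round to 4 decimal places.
\gamma(0) = 7.9382

For an MA(q) process X_t = eps_t + sum_i theta_i eps_{t-i} with
Var(eps_t) = sigma^2, the variance is
  gamma(0) = sigma^2 * (1 + sum_i theta_i^2).
  sum_i theta_i^2 = (0.603)^2 + (0.788)^2 = 0.363609 + 0.620944 = 0.984553.
  gamma(0) = 4 * (1 + 0.984553) = 4 * 1.984553 = 7.938212, which rounds to 7.9382.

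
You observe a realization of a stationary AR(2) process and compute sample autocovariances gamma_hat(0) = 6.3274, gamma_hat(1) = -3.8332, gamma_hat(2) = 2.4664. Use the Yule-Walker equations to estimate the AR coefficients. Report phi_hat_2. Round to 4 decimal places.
\hat\phi_{2} = 0.0360

The Yule-Walker equations for an AR(p) process read, in matrix form,
  Gamma_p phi = r_p,   with   (Gamma_p)_{ij} = gamma(|i - j|),
                       (r_p)_i = gamma(i),   i,j = 1..p.
Substitute the sample gammas (Toeplitz matrix and right-hand side of size 2):
  Gamma_p = [[6.3274, -3.8332], [-3.8332, 6.3274]]
  r_p     = [-3.8332, 2.4664]
Written out:
  6.3274 phi_1 - 3.8332 phi_2 = -3.8332
  -3.8332 phi_1 + 6.3274 phi_2 = 2.4664
Solve by Cramer's rule:
  det = gamma(0)^2 - gamma(1)^2 = (6.3274)^2 - (-3.8332)^2 = 40.03599076 - 14.69342224 = 25.34256852
  phi_hat_1 = [gamma(1) gamma(0) - gamma(1) gamma(2)] / det = [(-3.8332)(6.3274) - (-3.8332)(2.4664)] / 25.34256852 = -14.7999852 / 25.34256852 = -0.584
  phi_hat_2 = [gamma(0) gamma(2) - gamma(1)^2] / det = [(6.3274)(2.4664) - (-3.8332)^2] / 25.34256852 = 0.91247712 / 25.34256852 = 0.036
So phi_hat = [-0.5840, 0.0360].
Therefore phi_hat_2 = 0.0360.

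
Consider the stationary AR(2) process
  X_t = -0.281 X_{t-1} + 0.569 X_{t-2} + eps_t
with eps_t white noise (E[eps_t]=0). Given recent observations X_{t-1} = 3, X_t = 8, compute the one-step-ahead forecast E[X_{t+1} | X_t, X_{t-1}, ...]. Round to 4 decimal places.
E[X_{t+1} \mid \mathcal F_t] = -0.5410

For an AR(p) model X_t = c + sum_i phi_i X_{t-i} + eps_t, the
one-step-ahead conditional mean is
  E[X_{t+1} | X_t, ...] = c + sum_i phi_i X_{t+1-i}.
Substitute known values:
  E[X_{t+1} | ...] = (-0.281) * (8) + (0.569) * (3)
                   = -0.5410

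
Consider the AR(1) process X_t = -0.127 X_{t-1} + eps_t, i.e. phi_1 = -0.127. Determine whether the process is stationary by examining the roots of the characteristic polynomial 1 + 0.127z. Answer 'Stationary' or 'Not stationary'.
\text{Stationary}

The AR(p) characteristic polynomial is P(z) = 1 + 0.127z.
Stationarity requires all roots to lie outside the unit circle, i.e. |z| > 1 for every root.
This is linear in z: 1 + (0.127) z = 0  =>  z = -1/(0.127) = -7.874016,  |z| = 7.874016.
Moduli of all roots: 7.8740.
All moduli strictly greater than 1? Yes.
Verdict: Stationary.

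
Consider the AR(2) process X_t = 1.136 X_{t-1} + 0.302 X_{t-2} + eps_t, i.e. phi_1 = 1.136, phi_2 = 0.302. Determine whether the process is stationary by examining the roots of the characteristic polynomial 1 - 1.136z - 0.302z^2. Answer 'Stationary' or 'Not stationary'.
\text{Not stationary}

The AR(p) characteristic polynomial is P(z) = 1 - 1.136z - 0.302z^2.
Stationarity requires all roots to lie outside the unit circle, i.e. |z| > 1 for every root.
Set 1 + (-1.136) z + (-0.302) z^2 = 0, i.e. a z^2 + b z + c = 0 with a = -0.302, b = -1.136, c = 1.
Discriminant D = b^2 - 4ac = (-1.136)^2 - 4*(-0.302)*1 = 1.290496 - (-1.208) = 2.498496.
D >= 0, so the roots are real: z = (-b +/- sqrt(D)) / (2a) = (1.136 +/- 1.580663) / (-0.604).
  z_1 = (1.136 + 1.580663) / (-0.604) = -4.4978,   |z_1| = 4.4978.
  z_2 = (1.136 - 1.580663) / (-0.604) = 0.7362,   |z_2| = 0.7362.
Moduli of all roots: 4.4978, 0.7362.
All moduli strictly greater than 1? No.
Verdict: Not stationary.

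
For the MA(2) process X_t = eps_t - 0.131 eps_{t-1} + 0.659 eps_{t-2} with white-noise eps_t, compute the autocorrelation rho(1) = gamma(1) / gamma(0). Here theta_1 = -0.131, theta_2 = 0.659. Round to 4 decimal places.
\rho(1) = -0.1497

For an MA(q) process with theta_0 = 1, the autocovariance is
  gamma(k) = sigma^2 * sum_{i=0..q-k} theta_i * theta_{i+k},
and rho(k) = gamma(k) / gamma(0). Sigma^2 cancels.
  numerator   = (1)*(-0.131) + (-0.131)*(0.659) = -0.217329.
  denominator = (1)^2 + (-0.131)^2 + (0.659)^2 = 1.451442.
  rho(1) = -0.217329 / 1.451442 = -0.1497.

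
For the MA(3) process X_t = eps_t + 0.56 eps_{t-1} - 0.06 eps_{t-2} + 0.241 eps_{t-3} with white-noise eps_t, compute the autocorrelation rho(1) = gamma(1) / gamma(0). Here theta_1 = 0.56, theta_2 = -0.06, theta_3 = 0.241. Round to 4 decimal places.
\rho(1) = 0.3722

For an MA(q) process with theta_0 = 1, the autocovariance is
  gamma(k) = sigma^2 * sum_{i=0..q-k} theta_i * theta_{i+k},
and rho(k) = gamma(k) / gamma(0). Sigma^2 cancels.
  numerator   = (1)*(0.56) + (0.56)*(-0.06) + (-0.06)*(0.241) = 0.51194.
  denominator = (1)^2 + (0.56)^2 + (-0.06)^2 + (0.241)^2 = 1.375281.
  rho(1) = 0.51194 / 1.375281 = 0.3722.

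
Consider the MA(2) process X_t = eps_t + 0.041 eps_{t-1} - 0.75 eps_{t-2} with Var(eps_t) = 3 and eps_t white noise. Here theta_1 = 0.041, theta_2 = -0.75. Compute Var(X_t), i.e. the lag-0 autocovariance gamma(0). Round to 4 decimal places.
\gamma(0) = 4.6925

For an MA(q) process X_t = eps_t + sum_i theta_i eps_{t-i} with
Var(eps_t) = sigma^2, the variance is
  gamma(0) = sigma^2 * (1 + sum_i theta_i^2).
  sum_i theta_i^2 = (0.041)^2 + (-0.75)^2 = 0.001681 + 0.5625 = 0.564181.
  gamma(0) = 3 * (1 + 0.564181) = 3 * 1.564181 = 4.692543, which rounds to 4.6925.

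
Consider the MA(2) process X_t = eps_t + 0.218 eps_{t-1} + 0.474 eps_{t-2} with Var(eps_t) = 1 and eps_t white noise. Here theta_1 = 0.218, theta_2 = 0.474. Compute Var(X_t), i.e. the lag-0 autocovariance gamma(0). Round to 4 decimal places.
\gamma(0) = 1.2722

For an MA(q) process X_t = eps_t + sum_i theta_i eps_{t-i} with
Var(eps_t) = sigma^2, the variance is
  gamma(0) = sigma^2 * (1 + sum_i theta_i^2).
  sum_i theta_i^2 = (0.218)^2 + (0.474)^2 = 0.047524 + 0.224676 = 0.2722.
  gamma(0) = 1 * (1 + 0.2722) = 1 * 1.2722 = 1.2722.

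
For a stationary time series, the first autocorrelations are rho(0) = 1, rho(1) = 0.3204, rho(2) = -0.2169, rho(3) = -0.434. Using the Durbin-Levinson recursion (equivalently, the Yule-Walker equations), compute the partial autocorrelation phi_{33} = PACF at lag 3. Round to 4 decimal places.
\phi_{33} = -0.2880

The PACF at lag k is phi_{kk}, the last component of the solution
to the Yule-Walker system G_k phi = r_k where
  (G_k)_{ij} = rho(|i - j|), (r_k)_i = rho(i), i,j = 1..k.
Equivalently, Durbin-Levinson gives phi_{kk} iteratively:
  phi_{11} = rho(1)
  phi_{kk} = [rho(k) - sum_{j=1..k-1} phi_{k-1,j} rho(k-j)]
            / [1 - sum_{j=1..k-1} phi_{k-1,j} rho(j)],
  phi_{k,j} = phi_{k-1,j} - phi_{kk} phi_{k-1,k-j},  j = 1..k-1.
Step k = 1:
  phi_11 = rho(1) = 0.3204.
Step k = 2:
  phi_22 = [rho(2) - phi_11 rho(1)] / [1 - phi_11 rho(1)] = [-0.2169 - (0.3204)(0.3204)] / [1 - (0.3204)(0.3204)]
         = -0.31955616 / 0.89734384 = -0.356113.
  Update: phi_21 = phi_11 - phi_22 phi_11 = 0.3204 - (-0.356113)(0.3204) = 0.434499.
Step k = 3:
  phi_33 = [rho(3) - phi_21 rho(2) - phi_22 rho(1)] / [1 - phi_21 rho(1) - phi_22 rho(2)]
    numerator   = -0.434 - (0.434499)(-0.2169) - (-0.356113)(0.3204) = -0.22565849
    denominator = 1 - (0.434499)(0.3204) - (-0.356113)(-0.2169) = 0.78354561
  phi_33 = -0.22565849 / 0.78354561 = -0.288.
Therefore phi_{33} = -0.2880.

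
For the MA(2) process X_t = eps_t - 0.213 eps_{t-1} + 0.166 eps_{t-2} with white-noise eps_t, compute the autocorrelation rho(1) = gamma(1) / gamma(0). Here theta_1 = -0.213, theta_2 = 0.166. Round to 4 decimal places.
\rho(1) = -0.2315

For an MA(q) process with theta_0 = 1, the autocovariance is
  gamma(k) = sigma^2 * sum_{i=0..q-k} theta_i * theta_{i+k},
and rho(k) = gamma(k) / gamma(0). Sigma^2 cancels.
  numerator   = (1)*(-0.213) + (-0.213)*(0.166) = -0.248358.
  denominator = (1)^2 + (-0.213)^2 + (0.166)^2 = 1.072925.
  rho(1) = -0.248358 / 1.072925 = -0.2315.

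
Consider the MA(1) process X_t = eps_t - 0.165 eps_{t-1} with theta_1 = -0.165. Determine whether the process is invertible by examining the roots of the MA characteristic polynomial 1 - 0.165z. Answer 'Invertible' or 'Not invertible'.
\text{Invertible}

The MA(q) characteristic polynomial is P(z) = 1 - 0.165z.
Invertibility requires all roots to lie outside the unit circle, i.e. |z| > 1 for every root.
This is linear in z: 1 + (-0.165) z = 0  =>  z = -1/(-0.165) = 6.060606,  |z| = 6.060606.
Moduli of all roots: 6.0606.
All moduli strictly greater than 1? Yes.
Verdict: Invertible.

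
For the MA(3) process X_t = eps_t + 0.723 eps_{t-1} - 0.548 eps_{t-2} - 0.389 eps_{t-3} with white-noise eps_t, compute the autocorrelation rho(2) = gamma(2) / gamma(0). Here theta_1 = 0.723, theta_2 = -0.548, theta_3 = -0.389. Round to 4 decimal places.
\rho(2) = -0.4200

For an MA(q) process with theta_0 = 1, the autocovariance is
  gamma(k) = sigma^2 * sum_{i=0..q-k} theta_i * theta_{i+k},
and rho(k) = gamma(k) / gamma(0). Sigma^2 cancels.
  numerator   = (1)*(-0.548) + (0.723)*(-0.389) = -0.829247.
  denominator = (1)^2 + (0.723)^2 + (-0.548)^2 + (-0.389)^2 = 1.974354.
  rho(2) = -0.829247 / 1.974354 = -0.4200.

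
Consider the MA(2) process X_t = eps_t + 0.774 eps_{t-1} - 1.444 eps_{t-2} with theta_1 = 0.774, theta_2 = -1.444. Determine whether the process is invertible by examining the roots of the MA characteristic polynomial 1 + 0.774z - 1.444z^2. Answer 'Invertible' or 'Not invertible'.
\text{Not invertible}

The MA(q) characteristic polynomial is P(z) = 1 + 0.774z - 1.444z^2.
Invertibility requires all roots to lie outside the unit circle, i.e. |z| > 1 for every root.
Set 1 + (0.774) z + (-1.444) z^2 = 0, i.e. a z^2 + b z + c = 0 with a = -1.444, b = 0.774, c = 1.
Discriminant D = b^2 - 4ac = (0.774)^2 - 4*(-1.444)*1 = 0.599076 - (-5.776) = 6.375076.
D >= 0, so the roots are real: z = (-b +/- sqrt(D)) / (2a) = (-0.774 +/- 2.524891) / (-2.888).
  z_1 = (-0.774 + 2.524891) / (-2.888) = -0.6063,   |z_1| = 0.6063.
  z_2 = (-0.774 - 2.524891) / (-2.888) = 1.1423,   |z_2| = 1.1423.
Moduli of all roots: 0.6063, 1.1423.
All moduli strictly greater than 1? No.
Verdict: Not invertible.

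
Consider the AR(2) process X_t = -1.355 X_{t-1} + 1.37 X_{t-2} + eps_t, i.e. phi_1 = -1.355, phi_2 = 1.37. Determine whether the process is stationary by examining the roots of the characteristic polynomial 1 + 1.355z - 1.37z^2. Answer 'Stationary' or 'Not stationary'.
\text{Not stationary}

The AR(p) characteristic polynomial is P(z) = 1 + 1.355z - 1.37z^2.
Stationarity requires all roots to lie outside the unit circle, i.e. |z| > 1 for every root.
Set 1 + (1.355) z + (-1.37) z^2 = 0, i.e. a z^2 + b z + c = 0 with a = -1.37, b = 1.355, c = 1.
Discriminant D = b^2 - 4ac = (1.355)^2 - 4*(-1.37)*1 = 1.836025 - (-5.48) = 7.316025.
D >= 0, so the roots are real: z = (-b +/- sqrt(D)) / (2a) = (-1.355 +/- 2.704815) / (-2.74).
  z_1 = (-1.355 + 2.704815) / (-2.74) = -0.4926,   |z_1| = 0.4926.
  z_2 = (-1.355 - 2.704815) / (-2.74) = 1.4817,   |z_2| = 1.4817.
Moduli of all roots: 0.4926, 1.4817.
All moduli strictly greater than 1? No.
Verdict: Not stationary.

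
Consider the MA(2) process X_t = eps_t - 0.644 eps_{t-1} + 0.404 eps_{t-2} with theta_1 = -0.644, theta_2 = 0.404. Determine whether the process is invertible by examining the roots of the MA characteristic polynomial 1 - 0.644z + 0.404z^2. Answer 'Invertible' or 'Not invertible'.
\text{Invertible}

The MA(q) characteristic polynomial is P(z) = 1 - 0.644z + 0.404z^2.
Invertibility requires all roots to lie outside the unit circle, i.e. |z| > 1 for every root.
Set 1 + (-0.644) z + (0.404) z^2 = 0, i.e. a z^2 + b z + c = 0 with a = 0.404, b = -0.644, c = 1.
Discriminant D = b^2 - 4ac = (-0.644)^2 - 4*(0.404)*1 = 0.414736 - (1.616) = -1.201264.
D < 0, so the roots are the complex-conjugate pair z = (-b +/- i sqrt(-D)) / (2a) = 0.797 +/- 1.3565i.
For a conjugate pair |z|^2 = z * conj(z) = (product of roots) = c/a = 1/(0.404) = 2.475248, so |z| = sqrt(2.475248) = 1.5733 for both roots.
Moduli of all roots: 1.5733, 1.5733.
All moduli strictly greater than 1? Yes.
Verdict: Invertible.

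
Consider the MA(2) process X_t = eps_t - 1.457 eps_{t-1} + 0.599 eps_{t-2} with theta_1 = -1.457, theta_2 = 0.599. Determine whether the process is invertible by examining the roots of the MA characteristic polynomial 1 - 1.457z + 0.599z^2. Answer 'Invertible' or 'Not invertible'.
\text{Invertible}

The MA(q) characteristic polynomial is P(z) = 1 - 1.457z + 0.599z^2.
Invertibility requires all roots to lie outside the unit circle, i.e. |z| > 1 for every root.
Set 1 + (-1.457) z + (0.599) z^2 = 0, i.e. a z^2 + b z + c = 0 with a = 0.599, b = -1.457, c = 1.
Discriminant D = b^2 - 4ac = (-1.457)^2 - 4*(0.599)*1 = 2.122849 - (2.396) = -0.273151.
D < 0, so the roots are the complex-conjugate pair z = (-b +/- i sqrt(-D)) / (2a) = 1.2162 +/- 0.4363i.
For a conjugate pair |z|^2 = z * conj(z) = (product of roots) = c/a = 1/(0.599) = 1.669449, so |z| = sqrt(1.669449) = 1.2921 for both roots.
Moduli of all roots: 1.2921, 1.2921.
All moduli strictly greater than 1? Yes.
Verdict: Invertible.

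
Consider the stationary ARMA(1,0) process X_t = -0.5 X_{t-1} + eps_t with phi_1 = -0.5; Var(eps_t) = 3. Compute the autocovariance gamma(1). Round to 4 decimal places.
\gamma(1) = -2.0000

Multiply the model equation by X_{t-k} and take expectations. With theta_0 = psi_0 = 1 and psi_j the MA(infinity) weights, this gives
  gamma(k) - sum_i phi_i gamma(k-i) = c_k,
  c_k = sigma^2 * sum_{j=k..q} theta_j psi_{j-k}   (c_k = 0 for k > q),
using gamma(-m) = gamma(m).
Pure AR (q = 0): c_0 = sigma^2 = 3, c_k = 0 for k >= 1.
Equations for k = 0 and k = 1 (AR order 1):
  gamma(0) = phi_1 gamma(1) + c_0
  gamma(1) = phi_1 gamma(0) + c_1
Substituting the second into the first: gamma(0) (1 - phi_1^2) = c_0 + phi_1 c_1, so
  gamma(0) = c_0 / (1 - phi_1^2) = 3 / (1 - (-0.5)^2) = 3 / 0.75 = 4.
  gamma(1) = phi_1 gamma(0) = (-0.5)(4) = -2.
Therefore gamma(1) = -2.0000 (to 4 decimal places).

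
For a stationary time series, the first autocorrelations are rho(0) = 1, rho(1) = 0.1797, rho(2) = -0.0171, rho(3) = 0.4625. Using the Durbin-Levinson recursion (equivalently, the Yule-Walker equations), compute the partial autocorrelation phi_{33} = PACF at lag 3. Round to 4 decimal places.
\phi_{33} = 0.4920

The PACF at lag k is phi_{kk}, the last component of the solution
to the Yule-Walker system G_k phi = r_k where
  (G_k)_{ij} = rho(|i - j|), (r_k)_i = rho(i), i,j = 1..k.
Equivalently, Durbin-Levinson gives phi_{kk} iteratively:
  phi_{11} = rho(1)
  phi_{kk} = [rho(k) - sum_{j=1..k-1} phi_{k-1,j} rho(k-j)]
            / [1 - sum_{j=1..k-1} phi_{k-1,j} rho(j)],
  phi_{k,j} = phi_{k-1,j} - phi_{kk} phi_{k-1,k-j},  j = 1..k-1.
Step k = 1:
  phi_11 = rho(1) = 0.1797.
Step k = 2:
  phi_22 = [rho(2) - phi_11 rho(1)] / [1 - phi_11 rho(1)] = [-0.0171 - (0.1797)(0.1797)] / [1 - (0.1797)(0.1797)]
         = -0.04939209 / 0.96770791 = -0.05104.
  Update: phi_21 = phi_11 - phi_22 phi_11 = 0.1797 - (-0.05104)(0.1797) = 0.188872.
Step k = 3:
  phi_33 = [rho(3) - phi_21 rho(2) - phi_22 rho(1)] / [1 - phi_21 rho(1) - phi_22 rho(2)]
    numerator   = 0.4625 - (0.188872)(-0.0171) - (-0.05104)(0.1797) = 0.47490165
    denominator = 1 - (0.188872)(0.1797) - (-0.05104)(-0.0171) = 0.96518692
  phi_33 = 0.47490165 / 0.96518692 = 0.492.
Therefore phi_{33} = 0.4920.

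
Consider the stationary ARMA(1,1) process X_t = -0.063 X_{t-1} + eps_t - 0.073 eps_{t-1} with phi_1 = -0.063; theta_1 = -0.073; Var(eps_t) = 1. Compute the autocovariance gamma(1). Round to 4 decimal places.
\gamma(1) = -0.1372

Multiply the model equation by X_{t-k} and take expectations. With theta_0 = psi_0 = 1 and psi_j the MA(infinity) weights, this gives
  gamma(k) - sum_i phi_i gamma(k-i) = c_k,
  c_k = sigma^2 * sum_{j=k..q} theta_j psi_{j-k}   (c_k = 0 for k > q),
using gamma(-m) = gamma(m).
psi-weights needed (psi_j = theta_j + sum_i phi_i psi_{j-i}):
  psi_1 = theta_1 + phi_1 = -0.073 + (-0.063) = -0.136
Right-hand sides:
  c_0 = sigma^2 (1 + theta_1 psi_1) = 1 * (1 + (-0.073)(-0.136)) = 1 * 1.009928 = 1.009928
  c_1 = sigma^2 theta_1 = 1 * (-0.073) = -0.073
  c_2 = 0
Equations for k = 0 and k = 1 (AR order 1):
  gamma(0) = phi_1 gamma(1) + c_0
  gamma(1) = phi_1 gamma(0) + c_1
Substituting the second into the first: gamma(0) (1 - phi_1^2) = c_0 + phi_1 c_1, so
  gamma(0) = (c_0 + phi_1 c_1) / (1 - phi_1^2) = (1.009928 + (-0.063)(-0.073)) / (1 - (-0.063)^2) = 1.014527 / 0.996031 = 1.01857.
  gamma(1) = phi_1 gamma(0) + c_1 = (-0.063)(1.01857) + (-0.073) = -0.13717.
Therefore gamma(1) = -0.1372 (to 4 decimal places).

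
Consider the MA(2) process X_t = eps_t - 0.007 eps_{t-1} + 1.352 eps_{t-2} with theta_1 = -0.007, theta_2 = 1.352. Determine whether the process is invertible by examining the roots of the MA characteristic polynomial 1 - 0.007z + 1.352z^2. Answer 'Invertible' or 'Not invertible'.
\text{Not invertible}

The MA(q) characteristic polynomial is P(z) = 1 - 0.007z + 1.352z^2.
Invertibility requires all roots to lie outside the unit circle, i.e. |z| > 1 for every root.
Set 1 + (-0.007) z + (1.352) z^2 = 0, i.e. a z^2 + b z + c = 0 with a = 1.352, b = -0.007, c = 1.
Discriminant D = b^2 - 4ac = (-0.007)^2 - 4*(1.352)*1 = 0.000049 - (5.408) = -5.407951.
D < 0, so the roots are the complex-conjugate pair z = (-b +/- i sqrt(-D)) / (2a) = 0.0026 +/- 0.86i.
For a conjugate pair |z|^2 = z * conj(z) = (product of roots) = c/a = 1/(1.352) = 0.739645, so |z| = sqrt(0.739645) = 0.86 for both roots.
Moduli of all roots: 0.8600, 0.8600.
All moduli strictly greater than 1? No.
Verdict: Not invertible.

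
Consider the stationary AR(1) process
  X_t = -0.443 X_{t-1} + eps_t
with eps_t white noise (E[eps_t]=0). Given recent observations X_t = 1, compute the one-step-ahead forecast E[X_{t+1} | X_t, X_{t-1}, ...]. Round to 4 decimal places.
E[X_{t+1} \mid \mathcal F_t] = -0.4430

For an AR(p) model X_t = c + sum_i phi_i X_{t-i} + eps_t, the
one-step-ahead conditional mean is
  E[X_{t+1} | X_t, ...] = c + sum_i phi_i X_{t+1-i}.
Substitute known values:
  E[X_{t+1} | ...] = (-0.443) * (1)
                   = -0.4430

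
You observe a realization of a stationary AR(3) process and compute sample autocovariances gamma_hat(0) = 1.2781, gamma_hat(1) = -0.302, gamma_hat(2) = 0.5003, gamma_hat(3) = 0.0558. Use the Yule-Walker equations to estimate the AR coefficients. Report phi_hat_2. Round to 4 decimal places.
\hat\phi_{2} = 0.3900

The Yule-Walker equations for an AR(p) process read, in matrix form,
  Gamma_p phi = r_p,   with   (Gamma_p)_{ij} = gamma(|i - j|),
                       (r_p)_i = gamma(i),   i,j = 1..p.
Substitute the sample gammas (Toeplitz matrix and right-hand side of size 3):
  Gamma_p = [[1.2781, -0.302, 0.5003], [-0.302, 1.2781, -0.302], [0.5003, -0.302, 1.2781]]
  r_p     = [-0.302, 0.5003, 0.0558]
Written out (R1..R3):
  (R1) 1.2781 phi_1 - 0.302 phi_2 + 0.5003 phi_3 = -0.302
  (R2) -0.302 phi_1 + 1.2781 phi_2 - 0.302 phi_3 = 0.5003
  (R3) 0.5003 phi_1 - 0.302 phi_2 + 1.2781 phi_3 = 0.0558
Gaussian elimination:
  R2 <- R2 - (-0.302/1.2781) R1 = R2 - (-0.236288) R1:  1.206741 phi_2 - 0.183785 phi_3 = 0.428941
  R3 <- R3 - (0.5003/1.2781) R1 = R3 - (0.39144) R1:  -0.183785 phi_2 + 1.082262 phi_3 = 0.174015
  R3 <- R3 - (-0.183785/1.206741) R2 = R3 - (-0.152299) R2:  1.054272 phi_3 = 0.239342
Back-substitution:
  phi_hat_3 = 0.239342 / 1.054272 = 0.227021
  phi_hat_2 = (0.428941 - (-0.183785)(0.227021)) / 1.206741 = 0.390029
  phi_hat_1 = (-0.302 - (-0.302)(0.390029) - (0.5003)(0.227021)) / 1.2781 = -0.232994
So phi_hat = [-0.2330, 0.3900, 0.2270].
Therefore phi_hat_2 = 0.3900.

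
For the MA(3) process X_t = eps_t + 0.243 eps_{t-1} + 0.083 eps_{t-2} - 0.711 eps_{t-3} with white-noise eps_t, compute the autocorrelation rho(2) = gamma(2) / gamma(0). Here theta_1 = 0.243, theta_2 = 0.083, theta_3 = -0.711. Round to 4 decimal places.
\rho(2) = -0.0571

For an MA(q) process with theta_0 = 1, the autocovariance is
  gamma(k) = sigma^2 * sum_{i=0..q-k} theta_i * theta_{i+k},
and rho(k) = gamma(k) / gamma(0). Sigma^2 cancels.
  numerator   = (1)*(0.083) + (0.243)*(-0.711) = -0.089773.
  denominator = (1)^2 + (0.243)^2 + (0.083)^2 + (-0.711)^2 = 1.571459.
  rho(2) = -0.089773 / 1.571459 = -0.0571.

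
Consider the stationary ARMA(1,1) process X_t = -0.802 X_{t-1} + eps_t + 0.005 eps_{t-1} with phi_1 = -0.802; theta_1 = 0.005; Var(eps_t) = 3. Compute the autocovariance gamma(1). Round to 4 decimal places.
\gamma(1) = -6.6744

Multiply the model equation by X_{t-k} and take expectations. With theta_0 = psi_0 = 1 and psi_j the MA(infinity) weights, this gives
  gamma(k) - sum_i phi_i gamma(k-i) = c_k,
  c_k = sigma^2 * sum_{j=k..q} theta_j psi_{j-k}   (c_k = 0 for k > q),
using gamma(-m) = gamma(m).
psi-weights needed (psi_j = theta_j + sum_i phi_i psi_{j-i}):
  psi_1 = theta_1 + phi_1 = 0.005 + (-0.802) = -0.797
Right-hand sides:
  c_0 = sigma^2 (1 + theta_1 psi_1) = 3 * (1 + (0.005)(-0.797)) = 3 * 0.996015 = 2.988045
  c_1 = sigma^2 theta_1 = 3 * (0.005) = 0.015
  c_2 = 0
Equations for k = 0 and k = 1 (AR order 1):
  gamma(0) = phi_1 gamma(1) + c_0
  gamma(1) = phi_1 gamma(0) + c_1
Substituting the second into the first: gamma(0) (1 - phi_1^2) = c_0 + phi_1 c_1, so
  gamma(0) = (c_0 + phi_1 c_1) / (1 - phi_1^2) = (2.988045 + (-0.802)(0.015)) / (1 - (-0.802)^2) = 2.976015 / 0.356796 = 8.340943.
  gamma(1) = phi_1 gamma(0) + c_1 = (-0.802)(8.340943) + (0.015) = -6.674436.
Therefore gamma(1) = -6.6744 (to 4 decimal places).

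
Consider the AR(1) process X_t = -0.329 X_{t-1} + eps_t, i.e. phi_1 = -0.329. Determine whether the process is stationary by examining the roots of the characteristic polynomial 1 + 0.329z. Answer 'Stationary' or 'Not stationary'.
\text{Stationary}

The AR(p) characteristic polynomial is P(z) = 1 + 0.329z.
Stationarity requires all roots to lie outside the unit circle, i.e. |z| > 1 for every root.
This is linear in z: 1 + (0.329) z = 0  =>  z = -1/(0.329) = -3.039514,  |z| = 3.039514.
Moduli of all roots: 3.0395.
All moduli strictly greater than 1? Yes.
Verdict: Stationary.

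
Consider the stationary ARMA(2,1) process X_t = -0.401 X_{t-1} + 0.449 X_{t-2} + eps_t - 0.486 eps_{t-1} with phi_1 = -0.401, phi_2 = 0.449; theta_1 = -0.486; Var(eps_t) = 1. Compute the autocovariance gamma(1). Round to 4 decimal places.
\gamma(1) = -4.6487

Multiply the model equation by X_{t-k} and take expectations. With theta_0 = psi_0 = 1 and psi_j the MA(infinity) weights, this gives
  gamma(k) - sum_i phi_i gamma(k-i) = c_k,
  c_k = sigma^2 * sum_{j=k..q} theta_j psi_{j-k}   (c_k = 0 for k > q),
using gamma(-m) = gamma(m).
psi-weights needed (psi_j = theta_j + sum_i phi_i psi_{j-i}):
  psi_1 = theta_1 + phi_1 = -0.486 + (-0.401) = -0.887
Right-hand sides:
  c_0 = sigma^2 (1 + theta_1 psi_1) = 1 * (1 + (-0.486)(-0.887)) = 1 * 1.431082 = 1.431082
  c_1 = sigma^2 theta_1 = 1 * (-0.486) = -0.486
  c_2 = 0
Equations for k = 0, 1, 2 (AR order 2, c_2 = 0):
  (E0) gamma(0) = phi_1 gamma(1) + phi_2 gamma(2) + c_0
  (E1) gamma(1) = phi_1 gamma(0) + phi_2 gamma(1) + c_1
  (E2) gamma(2) = phi_1 gamma(1) + phi_2 gamma(0)
From (E1): gamma(1) = A gamma(0) + B with
  A = phi_1 / (1 - phi_2) = -0.401 / 0.551 = -0.727768,   B = c_1 / (1 - phi_2) = -0.486 / 0.551 = -0.882033.
Insert (E2) into (E0): gamma(0) (1 - phi_2^2) = phi_1 (1 + phi_2) gamma(1) + c_0.
  phi_1 (1 + phi_2) = (-0.401)(1.449) = -0.581049,   1 - phi_2^2 = 0.798399.
Replace gamma(1) by A gamma(0) + B and collect gamma(0):
  gamma(0) [0.798399 - (-0.581049)(-0.727768)] = (-0.581049)(-0.882033) + 1.431082
  gamma(0) * 0.37553 = 1.943586
  gamma(0) = 1.943586 / 0.37553 = 5.175577.
  gamma(1) = A gamma(0) + B = (-0.727768)(5.175577) + (-0.882033) = -4.648651.
Therefore gamma(1) = -4.6487 (to 4 decimal places).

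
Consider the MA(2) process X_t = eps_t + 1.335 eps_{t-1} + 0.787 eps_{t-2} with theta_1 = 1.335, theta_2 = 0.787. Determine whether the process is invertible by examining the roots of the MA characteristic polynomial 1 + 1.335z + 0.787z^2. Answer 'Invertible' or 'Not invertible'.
\text{Invertible}

The MA(q) characteristic polynomial is P(z) = 1 + 1.335z + 0.787z^2.
Invertibility requires all roots to lie outside the unit circle, i.e. |z| > 1 for every root.
Set 1 + (1.335) z + (0.787) z^2 = 0, i.e. a z^2 + b z + c = 0 with a = 0.787, b = 1.335, c = 1.
Discriminant D = b^2 - 4ac = (1.335)^2 - 4*(0.787)*1 = 1.782225 - (3.148) = -1.365775.
D < 0, so the roots are the complex-conjugate pair z = (-b +/- i sqrt(-D)) / (2a) = -0.8482 +/- 0.7425i.
For a conjugate pair |z|^2 = z * conj(z) = (product of roots) = c/a = 1/(0.787) = 1.270648, so |z| = sqrt(1.270648) = 1.1272 for both roots.
Moduli of all roots: 1.1272, 1.1272.
All moduli strictly greater than 1? Yes.
Verdict: Invertible.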